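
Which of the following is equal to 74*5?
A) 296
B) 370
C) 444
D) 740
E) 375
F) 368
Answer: B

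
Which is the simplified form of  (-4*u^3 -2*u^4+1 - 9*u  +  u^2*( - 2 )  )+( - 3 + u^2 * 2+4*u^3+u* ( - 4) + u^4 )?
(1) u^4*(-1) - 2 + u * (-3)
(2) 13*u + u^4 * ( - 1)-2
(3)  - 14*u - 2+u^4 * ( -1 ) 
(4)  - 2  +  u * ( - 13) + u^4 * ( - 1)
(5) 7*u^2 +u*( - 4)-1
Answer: 4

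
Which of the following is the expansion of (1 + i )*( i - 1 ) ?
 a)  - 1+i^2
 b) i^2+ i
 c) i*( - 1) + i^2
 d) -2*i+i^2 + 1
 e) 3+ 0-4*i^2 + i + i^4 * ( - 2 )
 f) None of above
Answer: a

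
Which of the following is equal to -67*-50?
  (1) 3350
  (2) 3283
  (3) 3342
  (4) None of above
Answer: 1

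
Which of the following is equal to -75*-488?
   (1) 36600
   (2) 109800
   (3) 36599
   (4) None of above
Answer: 1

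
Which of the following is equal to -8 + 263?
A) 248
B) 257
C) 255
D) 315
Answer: C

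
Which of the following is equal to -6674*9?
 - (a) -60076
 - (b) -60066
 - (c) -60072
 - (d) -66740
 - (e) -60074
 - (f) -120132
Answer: b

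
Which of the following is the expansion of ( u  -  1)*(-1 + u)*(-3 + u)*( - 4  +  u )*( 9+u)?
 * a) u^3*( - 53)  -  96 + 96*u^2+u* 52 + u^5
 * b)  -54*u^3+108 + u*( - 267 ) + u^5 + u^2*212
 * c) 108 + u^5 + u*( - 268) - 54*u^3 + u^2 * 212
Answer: b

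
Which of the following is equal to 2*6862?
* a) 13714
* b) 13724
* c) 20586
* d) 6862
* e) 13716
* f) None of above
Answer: b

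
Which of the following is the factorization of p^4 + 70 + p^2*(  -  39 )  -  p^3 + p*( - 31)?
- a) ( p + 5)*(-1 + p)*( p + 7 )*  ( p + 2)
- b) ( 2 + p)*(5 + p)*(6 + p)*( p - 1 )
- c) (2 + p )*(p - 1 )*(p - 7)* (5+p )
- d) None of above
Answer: c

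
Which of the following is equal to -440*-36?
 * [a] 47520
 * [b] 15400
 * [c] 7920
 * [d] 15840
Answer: d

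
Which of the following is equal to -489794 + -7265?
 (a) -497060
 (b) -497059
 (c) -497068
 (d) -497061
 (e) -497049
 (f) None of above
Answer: b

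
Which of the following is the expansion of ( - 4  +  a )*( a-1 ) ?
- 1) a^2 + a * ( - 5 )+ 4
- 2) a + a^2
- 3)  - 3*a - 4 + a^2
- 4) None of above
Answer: 1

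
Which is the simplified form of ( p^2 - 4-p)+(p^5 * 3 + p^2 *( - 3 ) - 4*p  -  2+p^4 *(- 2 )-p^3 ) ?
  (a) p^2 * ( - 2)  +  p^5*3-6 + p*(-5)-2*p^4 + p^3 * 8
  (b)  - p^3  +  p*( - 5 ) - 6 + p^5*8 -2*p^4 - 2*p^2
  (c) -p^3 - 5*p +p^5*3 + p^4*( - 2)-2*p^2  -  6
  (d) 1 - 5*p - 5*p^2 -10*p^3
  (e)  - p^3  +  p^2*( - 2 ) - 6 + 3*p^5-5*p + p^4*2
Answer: c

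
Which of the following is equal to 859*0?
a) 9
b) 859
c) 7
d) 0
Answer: d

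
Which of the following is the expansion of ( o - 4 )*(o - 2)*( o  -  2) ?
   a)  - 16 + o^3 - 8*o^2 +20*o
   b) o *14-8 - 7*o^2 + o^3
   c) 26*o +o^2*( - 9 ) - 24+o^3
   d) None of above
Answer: a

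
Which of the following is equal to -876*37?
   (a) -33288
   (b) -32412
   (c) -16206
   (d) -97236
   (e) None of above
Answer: b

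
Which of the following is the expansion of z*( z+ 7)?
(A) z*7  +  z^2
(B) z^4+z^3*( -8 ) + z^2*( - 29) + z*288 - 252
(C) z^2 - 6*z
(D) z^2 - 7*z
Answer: A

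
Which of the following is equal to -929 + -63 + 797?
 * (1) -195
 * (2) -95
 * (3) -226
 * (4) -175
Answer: 1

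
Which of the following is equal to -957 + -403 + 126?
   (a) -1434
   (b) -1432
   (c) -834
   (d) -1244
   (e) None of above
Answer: e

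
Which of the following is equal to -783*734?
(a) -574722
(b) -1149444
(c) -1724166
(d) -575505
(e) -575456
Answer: a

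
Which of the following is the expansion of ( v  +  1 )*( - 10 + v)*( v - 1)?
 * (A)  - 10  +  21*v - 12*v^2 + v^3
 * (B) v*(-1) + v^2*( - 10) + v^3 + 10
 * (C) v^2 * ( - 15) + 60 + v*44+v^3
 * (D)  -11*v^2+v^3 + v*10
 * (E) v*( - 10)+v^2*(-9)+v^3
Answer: B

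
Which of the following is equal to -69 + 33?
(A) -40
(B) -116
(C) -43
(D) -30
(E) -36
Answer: E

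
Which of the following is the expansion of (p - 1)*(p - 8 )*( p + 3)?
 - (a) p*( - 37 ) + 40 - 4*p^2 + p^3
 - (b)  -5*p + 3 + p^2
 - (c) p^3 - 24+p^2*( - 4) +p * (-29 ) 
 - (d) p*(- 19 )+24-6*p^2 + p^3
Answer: d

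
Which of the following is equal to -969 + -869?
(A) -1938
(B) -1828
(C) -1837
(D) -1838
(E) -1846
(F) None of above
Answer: D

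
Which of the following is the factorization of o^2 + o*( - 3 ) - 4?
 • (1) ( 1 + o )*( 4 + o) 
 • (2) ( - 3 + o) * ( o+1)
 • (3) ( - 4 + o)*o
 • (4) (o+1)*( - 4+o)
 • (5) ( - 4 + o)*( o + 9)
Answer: 4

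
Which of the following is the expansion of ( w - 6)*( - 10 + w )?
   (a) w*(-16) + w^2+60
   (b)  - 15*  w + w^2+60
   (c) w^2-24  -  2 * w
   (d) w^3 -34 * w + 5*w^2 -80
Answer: a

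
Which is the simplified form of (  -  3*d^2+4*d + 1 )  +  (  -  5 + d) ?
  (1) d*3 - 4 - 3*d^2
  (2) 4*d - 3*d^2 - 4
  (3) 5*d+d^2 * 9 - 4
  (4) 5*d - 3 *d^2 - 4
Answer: 4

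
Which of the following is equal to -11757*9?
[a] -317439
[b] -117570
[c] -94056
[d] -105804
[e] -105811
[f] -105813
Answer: f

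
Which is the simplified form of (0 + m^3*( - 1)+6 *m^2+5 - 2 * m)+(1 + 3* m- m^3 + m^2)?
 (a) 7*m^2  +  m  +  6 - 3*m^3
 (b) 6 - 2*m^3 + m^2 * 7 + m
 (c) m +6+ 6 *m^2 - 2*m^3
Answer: b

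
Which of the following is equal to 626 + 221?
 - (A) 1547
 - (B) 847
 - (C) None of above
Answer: B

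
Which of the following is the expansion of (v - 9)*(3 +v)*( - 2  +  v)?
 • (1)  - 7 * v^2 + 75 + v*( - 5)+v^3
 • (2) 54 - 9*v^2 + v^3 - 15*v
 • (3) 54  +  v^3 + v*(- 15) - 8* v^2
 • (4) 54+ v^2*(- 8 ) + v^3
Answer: 3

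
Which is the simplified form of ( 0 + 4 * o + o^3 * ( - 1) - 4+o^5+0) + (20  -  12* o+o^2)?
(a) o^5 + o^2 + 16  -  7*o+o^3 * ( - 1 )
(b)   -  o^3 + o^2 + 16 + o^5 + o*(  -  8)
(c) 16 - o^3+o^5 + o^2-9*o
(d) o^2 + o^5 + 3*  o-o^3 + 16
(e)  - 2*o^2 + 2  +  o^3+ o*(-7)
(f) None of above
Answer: b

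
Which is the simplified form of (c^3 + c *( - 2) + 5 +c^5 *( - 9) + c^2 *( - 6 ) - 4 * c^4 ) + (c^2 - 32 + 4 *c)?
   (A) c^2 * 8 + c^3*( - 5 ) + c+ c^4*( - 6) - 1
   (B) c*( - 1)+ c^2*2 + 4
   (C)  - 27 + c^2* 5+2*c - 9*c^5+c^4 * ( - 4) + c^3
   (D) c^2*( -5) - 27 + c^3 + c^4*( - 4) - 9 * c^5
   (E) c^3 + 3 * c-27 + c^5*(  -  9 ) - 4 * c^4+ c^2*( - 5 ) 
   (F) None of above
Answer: F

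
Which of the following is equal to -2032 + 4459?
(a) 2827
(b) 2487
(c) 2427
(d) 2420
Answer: c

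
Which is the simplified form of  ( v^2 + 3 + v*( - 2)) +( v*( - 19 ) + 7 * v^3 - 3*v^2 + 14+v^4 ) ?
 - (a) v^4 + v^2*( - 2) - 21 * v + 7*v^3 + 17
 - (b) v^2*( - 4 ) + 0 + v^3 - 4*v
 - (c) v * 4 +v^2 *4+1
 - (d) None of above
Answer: a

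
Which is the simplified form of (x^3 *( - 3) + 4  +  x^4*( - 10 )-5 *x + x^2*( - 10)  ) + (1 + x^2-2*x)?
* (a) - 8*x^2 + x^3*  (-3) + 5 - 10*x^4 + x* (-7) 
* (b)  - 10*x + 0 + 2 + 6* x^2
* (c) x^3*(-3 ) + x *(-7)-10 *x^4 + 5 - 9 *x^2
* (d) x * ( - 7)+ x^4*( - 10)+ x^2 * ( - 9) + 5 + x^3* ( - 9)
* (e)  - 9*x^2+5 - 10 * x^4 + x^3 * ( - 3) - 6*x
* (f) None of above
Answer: c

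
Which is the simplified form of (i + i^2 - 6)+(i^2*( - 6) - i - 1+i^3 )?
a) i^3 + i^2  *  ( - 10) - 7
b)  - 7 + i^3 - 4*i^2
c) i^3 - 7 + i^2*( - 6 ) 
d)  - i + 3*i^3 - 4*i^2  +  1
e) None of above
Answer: e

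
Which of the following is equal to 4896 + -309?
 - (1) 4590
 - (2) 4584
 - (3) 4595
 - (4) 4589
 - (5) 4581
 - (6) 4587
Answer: 6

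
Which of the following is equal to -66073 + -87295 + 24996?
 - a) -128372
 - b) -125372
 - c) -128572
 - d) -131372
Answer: a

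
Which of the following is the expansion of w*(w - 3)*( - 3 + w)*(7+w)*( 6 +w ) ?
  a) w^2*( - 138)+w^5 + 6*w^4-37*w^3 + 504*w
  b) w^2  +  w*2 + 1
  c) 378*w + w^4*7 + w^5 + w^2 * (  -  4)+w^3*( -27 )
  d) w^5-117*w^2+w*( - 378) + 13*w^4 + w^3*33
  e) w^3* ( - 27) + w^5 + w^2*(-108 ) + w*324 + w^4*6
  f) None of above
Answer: f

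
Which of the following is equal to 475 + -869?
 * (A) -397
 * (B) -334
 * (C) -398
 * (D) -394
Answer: D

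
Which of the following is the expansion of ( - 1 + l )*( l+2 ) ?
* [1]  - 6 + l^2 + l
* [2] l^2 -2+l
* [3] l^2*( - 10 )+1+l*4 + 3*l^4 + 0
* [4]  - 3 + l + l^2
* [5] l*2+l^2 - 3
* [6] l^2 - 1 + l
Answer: 2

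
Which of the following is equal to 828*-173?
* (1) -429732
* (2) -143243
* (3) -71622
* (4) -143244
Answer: 4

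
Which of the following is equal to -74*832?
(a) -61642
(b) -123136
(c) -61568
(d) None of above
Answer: c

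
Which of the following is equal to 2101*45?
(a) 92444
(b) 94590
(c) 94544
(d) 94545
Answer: d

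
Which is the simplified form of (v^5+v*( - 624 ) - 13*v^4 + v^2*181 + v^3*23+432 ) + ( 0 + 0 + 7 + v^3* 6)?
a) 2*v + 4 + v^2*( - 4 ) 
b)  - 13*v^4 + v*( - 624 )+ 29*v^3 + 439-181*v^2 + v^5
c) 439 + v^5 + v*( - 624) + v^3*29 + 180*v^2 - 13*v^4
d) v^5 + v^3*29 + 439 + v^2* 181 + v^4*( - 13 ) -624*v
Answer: d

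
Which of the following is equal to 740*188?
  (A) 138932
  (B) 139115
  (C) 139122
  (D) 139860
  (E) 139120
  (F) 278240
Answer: E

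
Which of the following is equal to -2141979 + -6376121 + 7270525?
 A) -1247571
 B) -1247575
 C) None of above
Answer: B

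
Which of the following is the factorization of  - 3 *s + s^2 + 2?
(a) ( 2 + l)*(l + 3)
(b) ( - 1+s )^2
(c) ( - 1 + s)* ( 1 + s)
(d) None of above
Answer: d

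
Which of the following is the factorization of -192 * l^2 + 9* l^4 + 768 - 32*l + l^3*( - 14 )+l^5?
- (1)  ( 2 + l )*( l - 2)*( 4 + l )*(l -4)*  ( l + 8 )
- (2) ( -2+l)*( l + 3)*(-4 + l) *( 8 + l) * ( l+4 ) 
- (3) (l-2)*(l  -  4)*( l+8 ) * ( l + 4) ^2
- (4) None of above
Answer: 2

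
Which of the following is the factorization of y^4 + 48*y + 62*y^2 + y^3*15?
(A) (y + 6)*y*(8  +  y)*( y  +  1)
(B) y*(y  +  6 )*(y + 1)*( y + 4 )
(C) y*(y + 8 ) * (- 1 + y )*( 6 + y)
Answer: A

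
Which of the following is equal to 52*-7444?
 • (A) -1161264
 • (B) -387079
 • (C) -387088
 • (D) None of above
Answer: C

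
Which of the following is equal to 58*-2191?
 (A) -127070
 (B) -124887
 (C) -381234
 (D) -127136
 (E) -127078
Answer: E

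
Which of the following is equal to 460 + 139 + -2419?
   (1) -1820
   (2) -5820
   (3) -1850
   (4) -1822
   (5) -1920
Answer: 1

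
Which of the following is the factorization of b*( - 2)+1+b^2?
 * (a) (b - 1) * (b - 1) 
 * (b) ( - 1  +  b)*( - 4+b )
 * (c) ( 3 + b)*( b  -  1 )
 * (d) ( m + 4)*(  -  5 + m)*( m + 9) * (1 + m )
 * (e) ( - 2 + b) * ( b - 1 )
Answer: a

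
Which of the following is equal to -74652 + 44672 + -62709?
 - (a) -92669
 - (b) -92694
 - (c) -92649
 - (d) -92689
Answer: d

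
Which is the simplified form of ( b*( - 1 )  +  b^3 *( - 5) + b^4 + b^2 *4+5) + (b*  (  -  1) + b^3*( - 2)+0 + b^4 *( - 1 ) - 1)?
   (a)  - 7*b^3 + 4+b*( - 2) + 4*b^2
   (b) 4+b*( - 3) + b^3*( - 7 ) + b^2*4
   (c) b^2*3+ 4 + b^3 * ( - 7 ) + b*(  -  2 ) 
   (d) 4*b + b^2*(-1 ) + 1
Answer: a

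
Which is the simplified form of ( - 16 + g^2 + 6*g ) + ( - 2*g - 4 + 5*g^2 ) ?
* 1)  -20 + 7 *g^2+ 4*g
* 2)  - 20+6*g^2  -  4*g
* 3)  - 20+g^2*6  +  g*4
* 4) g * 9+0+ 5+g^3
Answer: 3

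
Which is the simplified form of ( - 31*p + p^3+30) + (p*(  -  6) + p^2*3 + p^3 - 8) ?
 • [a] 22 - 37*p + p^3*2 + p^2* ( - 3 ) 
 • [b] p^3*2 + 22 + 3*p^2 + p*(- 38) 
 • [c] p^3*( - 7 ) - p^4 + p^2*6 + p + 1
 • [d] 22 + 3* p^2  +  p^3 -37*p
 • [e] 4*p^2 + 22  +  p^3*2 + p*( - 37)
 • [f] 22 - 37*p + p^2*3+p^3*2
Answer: f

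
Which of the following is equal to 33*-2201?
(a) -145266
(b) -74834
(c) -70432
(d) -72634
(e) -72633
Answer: e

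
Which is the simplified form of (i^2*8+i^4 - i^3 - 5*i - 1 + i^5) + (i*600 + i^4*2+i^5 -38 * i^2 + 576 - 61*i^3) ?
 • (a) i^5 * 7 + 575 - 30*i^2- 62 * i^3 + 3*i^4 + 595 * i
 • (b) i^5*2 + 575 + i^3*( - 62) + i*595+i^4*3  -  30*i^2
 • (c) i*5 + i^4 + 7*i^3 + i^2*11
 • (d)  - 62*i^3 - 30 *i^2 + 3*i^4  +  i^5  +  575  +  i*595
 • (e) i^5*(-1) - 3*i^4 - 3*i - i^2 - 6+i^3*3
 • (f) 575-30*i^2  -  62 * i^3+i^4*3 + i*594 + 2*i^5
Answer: b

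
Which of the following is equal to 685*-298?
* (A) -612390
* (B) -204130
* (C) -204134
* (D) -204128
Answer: B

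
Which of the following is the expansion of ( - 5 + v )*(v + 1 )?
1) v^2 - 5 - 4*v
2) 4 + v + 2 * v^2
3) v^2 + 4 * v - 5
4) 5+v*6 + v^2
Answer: 1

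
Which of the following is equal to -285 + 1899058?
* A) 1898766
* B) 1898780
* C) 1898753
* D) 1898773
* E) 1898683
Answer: D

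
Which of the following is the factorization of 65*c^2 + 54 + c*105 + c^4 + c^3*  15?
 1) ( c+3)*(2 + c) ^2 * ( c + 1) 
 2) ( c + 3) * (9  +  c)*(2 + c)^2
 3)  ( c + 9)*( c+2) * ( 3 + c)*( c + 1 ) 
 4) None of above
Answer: 3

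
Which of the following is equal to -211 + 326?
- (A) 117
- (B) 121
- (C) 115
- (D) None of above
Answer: C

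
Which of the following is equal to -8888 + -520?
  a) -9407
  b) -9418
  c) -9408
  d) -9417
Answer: c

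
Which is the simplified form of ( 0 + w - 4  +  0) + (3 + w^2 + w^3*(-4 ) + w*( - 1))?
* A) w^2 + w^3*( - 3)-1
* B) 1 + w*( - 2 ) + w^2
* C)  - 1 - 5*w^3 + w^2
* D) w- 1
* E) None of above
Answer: E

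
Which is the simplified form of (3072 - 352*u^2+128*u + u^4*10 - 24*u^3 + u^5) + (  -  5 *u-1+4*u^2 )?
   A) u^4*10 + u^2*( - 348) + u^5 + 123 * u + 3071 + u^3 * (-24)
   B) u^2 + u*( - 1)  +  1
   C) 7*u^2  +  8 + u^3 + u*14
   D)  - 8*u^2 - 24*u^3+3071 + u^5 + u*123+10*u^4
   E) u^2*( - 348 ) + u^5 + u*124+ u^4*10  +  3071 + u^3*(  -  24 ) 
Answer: A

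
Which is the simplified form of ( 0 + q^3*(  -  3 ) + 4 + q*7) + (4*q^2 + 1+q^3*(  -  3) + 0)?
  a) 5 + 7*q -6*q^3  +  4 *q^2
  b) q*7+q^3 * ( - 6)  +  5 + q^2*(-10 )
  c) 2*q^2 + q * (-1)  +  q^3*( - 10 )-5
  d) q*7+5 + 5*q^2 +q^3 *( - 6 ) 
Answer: a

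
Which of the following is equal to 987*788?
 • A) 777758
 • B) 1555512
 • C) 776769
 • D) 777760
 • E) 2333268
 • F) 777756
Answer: F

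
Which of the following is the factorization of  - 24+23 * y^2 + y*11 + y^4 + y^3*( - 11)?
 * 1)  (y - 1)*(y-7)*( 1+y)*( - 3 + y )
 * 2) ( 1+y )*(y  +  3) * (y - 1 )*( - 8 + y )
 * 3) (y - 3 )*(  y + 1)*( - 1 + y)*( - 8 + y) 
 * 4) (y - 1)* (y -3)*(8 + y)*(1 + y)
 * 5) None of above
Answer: 3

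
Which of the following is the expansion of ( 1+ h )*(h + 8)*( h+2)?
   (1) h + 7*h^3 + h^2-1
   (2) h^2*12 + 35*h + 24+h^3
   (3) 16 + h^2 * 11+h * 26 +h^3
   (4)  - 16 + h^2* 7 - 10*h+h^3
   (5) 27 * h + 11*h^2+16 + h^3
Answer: 3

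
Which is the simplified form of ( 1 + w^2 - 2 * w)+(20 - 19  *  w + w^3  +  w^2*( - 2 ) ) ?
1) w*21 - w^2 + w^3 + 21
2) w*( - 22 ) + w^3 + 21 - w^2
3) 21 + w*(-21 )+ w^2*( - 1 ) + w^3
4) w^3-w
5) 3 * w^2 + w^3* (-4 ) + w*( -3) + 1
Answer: 3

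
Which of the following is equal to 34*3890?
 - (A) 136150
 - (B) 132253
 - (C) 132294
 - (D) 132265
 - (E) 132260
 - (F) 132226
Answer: E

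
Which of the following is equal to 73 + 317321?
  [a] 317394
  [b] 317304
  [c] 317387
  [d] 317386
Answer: a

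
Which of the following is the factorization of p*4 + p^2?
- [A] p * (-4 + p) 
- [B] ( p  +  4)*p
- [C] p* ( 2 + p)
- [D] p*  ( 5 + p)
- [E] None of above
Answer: B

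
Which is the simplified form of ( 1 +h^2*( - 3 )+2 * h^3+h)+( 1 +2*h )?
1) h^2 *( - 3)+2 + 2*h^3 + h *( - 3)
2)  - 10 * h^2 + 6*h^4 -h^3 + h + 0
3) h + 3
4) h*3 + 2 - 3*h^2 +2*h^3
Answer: 4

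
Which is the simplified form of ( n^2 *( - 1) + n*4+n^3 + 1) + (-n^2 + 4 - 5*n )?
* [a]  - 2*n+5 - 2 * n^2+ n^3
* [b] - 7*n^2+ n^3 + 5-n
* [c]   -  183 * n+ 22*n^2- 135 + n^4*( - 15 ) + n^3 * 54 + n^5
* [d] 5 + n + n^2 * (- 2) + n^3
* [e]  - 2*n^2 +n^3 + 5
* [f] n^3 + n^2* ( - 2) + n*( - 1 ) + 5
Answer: f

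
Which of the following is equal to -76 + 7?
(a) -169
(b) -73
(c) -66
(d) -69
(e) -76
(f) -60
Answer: d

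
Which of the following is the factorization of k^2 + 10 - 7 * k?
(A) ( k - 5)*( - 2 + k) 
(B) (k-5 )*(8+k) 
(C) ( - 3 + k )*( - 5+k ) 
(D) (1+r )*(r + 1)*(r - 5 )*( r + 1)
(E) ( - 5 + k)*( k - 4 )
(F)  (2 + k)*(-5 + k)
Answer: A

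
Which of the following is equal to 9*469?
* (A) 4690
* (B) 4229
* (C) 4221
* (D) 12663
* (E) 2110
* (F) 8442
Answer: C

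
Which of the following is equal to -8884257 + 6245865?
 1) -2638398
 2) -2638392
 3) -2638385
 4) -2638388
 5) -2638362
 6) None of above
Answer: 2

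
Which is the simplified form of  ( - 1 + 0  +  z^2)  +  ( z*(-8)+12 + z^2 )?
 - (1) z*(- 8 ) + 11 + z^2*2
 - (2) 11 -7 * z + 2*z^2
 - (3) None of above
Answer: 1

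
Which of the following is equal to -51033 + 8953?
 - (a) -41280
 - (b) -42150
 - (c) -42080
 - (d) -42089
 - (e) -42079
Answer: c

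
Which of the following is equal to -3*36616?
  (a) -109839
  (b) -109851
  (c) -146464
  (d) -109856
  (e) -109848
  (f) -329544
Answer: e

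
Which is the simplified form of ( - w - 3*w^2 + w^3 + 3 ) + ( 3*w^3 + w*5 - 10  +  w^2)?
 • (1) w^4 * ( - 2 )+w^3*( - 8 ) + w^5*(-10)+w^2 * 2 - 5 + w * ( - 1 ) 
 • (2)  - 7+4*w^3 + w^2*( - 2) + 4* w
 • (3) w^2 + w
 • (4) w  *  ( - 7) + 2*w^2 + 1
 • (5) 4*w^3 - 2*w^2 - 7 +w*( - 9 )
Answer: 2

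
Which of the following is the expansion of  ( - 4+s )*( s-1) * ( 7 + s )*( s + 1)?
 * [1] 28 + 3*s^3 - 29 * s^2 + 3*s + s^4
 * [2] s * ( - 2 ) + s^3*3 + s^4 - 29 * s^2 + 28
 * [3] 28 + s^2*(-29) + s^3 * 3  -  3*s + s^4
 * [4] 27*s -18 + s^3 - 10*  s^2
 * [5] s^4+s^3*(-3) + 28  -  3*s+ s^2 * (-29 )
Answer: 3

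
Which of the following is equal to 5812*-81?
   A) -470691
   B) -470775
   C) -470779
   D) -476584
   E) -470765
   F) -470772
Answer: F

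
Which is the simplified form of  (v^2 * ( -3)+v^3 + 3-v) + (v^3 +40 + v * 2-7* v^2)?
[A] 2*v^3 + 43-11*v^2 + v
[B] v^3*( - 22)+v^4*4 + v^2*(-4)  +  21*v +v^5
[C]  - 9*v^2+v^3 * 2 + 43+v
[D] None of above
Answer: D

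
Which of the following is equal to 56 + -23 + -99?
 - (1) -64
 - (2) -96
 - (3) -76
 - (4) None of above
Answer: 4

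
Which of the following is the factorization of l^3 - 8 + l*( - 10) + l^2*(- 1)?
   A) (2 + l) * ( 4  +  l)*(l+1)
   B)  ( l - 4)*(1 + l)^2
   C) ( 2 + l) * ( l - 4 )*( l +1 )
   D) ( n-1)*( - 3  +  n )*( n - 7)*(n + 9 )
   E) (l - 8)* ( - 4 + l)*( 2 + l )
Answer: C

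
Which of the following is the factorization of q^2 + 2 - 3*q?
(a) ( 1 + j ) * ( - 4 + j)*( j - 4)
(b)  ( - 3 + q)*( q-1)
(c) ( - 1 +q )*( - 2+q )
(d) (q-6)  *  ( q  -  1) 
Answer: c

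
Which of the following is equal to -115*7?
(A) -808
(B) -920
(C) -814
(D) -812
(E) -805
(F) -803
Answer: E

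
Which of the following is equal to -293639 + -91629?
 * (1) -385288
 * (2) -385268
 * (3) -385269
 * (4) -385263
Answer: 2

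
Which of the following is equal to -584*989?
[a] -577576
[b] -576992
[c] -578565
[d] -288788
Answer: a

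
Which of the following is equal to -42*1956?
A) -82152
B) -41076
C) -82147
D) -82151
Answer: A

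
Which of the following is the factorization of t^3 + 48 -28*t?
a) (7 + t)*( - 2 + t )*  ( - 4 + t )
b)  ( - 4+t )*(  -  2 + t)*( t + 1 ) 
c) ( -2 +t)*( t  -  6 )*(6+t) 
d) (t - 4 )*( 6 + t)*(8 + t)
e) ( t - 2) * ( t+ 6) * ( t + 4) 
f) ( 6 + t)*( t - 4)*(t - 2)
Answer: f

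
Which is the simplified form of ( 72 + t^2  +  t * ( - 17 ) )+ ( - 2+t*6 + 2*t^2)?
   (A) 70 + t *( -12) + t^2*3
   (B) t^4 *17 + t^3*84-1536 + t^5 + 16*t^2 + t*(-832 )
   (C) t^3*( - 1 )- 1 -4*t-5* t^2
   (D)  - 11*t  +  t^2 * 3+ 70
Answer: D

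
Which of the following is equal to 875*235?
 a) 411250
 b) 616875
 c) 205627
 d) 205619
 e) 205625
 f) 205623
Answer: e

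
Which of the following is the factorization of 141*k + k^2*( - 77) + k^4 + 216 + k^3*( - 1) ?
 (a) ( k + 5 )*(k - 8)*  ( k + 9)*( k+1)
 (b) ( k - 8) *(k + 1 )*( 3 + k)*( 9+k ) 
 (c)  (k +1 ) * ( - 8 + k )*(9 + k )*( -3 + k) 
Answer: c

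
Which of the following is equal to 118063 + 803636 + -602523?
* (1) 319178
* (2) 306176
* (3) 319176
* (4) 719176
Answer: 3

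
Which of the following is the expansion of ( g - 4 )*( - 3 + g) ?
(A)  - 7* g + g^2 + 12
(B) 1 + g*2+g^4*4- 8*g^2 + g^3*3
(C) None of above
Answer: A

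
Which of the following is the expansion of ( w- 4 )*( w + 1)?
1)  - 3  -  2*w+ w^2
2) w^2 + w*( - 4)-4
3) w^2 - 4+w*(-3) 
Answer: 3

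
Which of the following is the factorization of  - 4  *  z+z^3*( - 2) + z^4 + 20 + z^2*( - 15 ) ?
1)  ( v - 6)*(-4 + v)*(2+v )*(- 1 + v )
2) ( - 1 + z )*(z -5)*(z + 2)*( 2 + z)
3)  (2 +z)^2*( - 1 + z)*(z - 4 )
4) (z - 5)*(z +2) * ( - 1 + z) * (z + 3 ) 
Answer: 2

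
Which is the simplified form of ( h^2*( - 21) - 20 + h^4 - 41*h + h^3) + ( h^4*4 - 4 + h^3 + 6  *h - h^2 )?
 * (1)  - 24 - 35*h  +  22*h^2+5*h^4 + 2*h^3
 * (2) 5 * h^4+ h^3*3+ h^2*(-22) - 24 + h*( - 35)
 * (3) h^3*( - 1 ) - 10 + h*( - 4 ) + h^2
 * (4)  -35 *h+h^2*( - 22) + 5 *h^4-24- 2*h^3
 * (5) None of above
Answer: 5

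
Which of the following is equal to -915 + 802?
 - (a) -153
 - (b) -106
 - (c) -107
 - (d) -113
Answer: d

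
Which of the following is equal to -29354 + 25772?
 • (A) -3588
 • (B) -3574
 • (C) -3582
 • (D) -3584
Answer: C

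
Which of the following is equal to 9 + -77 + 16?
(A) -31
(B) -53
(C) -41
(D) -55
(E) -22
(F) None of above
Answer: F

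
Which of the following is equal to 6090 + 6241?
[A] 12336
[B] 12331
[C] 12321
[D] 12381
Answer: B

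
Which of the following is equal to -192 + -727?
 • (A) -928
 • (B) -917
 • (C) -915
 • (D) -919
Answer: D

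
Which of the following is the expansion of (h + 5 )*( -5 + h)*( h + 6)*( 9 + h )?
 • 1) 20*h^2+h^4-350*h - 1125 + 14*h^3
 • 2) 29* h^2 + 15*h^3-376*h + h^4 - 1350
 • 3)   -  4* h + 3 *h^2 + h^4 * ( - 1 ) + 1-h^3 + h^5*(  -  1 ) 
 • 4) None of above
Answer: 4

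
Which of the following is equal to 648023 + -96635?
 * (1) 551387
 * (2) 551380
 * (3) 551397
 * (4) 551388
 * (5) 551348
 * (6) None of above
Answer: 4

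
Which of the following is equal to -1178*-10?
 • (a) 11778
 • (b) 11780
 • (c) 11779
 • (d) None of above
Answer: b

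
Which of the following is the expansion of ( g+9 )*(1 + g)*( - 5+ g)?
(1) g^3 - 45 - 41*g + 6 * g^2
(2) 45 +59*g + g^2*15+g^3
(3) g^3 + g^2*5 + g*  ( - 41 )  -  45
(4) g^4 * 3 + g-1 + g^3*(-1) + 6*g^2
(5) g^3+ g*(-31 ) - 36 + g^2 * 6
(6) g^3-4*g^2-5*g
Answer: 3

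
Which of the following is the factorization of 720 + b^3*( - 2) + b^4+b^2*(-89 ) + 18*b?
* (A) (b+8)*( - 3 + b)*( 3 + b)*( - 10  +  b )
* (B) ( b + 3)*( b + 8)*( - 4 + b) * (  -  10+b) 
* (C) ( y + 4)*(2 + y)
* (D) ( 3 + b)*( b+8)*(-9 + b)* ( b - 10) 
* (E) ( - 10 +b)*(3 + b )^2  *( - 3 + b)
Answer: A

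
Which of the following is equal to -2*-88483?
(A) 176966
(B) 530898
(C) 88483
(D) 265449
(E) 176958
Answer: A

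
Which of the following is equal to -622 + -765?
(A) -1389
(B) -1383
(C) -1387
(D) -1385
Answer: C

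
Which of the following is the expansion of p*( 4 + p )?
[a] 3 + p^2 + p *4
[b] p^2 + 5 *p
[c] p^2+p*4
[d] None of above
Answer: c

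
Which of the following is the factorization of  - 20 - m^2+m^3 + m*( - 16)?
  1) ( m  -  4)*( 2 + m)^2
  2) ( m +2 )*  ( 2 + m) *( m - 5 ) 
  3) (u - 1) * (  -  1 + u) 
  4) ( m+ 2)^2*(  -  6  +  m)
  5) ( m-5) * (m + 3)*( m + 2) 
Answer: 2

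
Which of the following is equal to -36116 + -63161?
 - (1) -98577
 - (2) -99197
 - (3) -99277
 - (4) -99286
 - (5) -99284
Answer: 3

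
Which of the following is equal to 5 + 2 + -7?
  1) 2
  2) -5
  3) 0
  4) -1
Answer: 3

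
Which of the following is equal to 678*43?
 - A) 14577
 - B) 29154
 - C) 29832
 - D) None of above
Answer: B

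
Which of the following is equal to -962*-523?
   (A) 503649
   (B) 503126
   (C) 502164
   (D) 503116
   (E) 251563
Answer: B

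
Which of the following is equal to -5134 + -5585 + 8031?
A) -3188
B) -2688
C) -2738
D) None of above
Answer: B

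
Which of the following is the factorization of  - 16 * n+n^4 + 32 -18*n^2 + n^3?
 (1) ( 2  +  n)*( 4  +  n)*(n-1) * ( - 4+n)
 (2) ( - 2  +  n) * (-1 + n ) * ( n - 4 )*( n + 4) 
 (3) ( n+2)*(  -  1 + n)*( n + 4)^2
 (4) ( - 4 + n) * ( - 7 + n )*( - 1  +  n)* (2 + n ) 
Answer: 1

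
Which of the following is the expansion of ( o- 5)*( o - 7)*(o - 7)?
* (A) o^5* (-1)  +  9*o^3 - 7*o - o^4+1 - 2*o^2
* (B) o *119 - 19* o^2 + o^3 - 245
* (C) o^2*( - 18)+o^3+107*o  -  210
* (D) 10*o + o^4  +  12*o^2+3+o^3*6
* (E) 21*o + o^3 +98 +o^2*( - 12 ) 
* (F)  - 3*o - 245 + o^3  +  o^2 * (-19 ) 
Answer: B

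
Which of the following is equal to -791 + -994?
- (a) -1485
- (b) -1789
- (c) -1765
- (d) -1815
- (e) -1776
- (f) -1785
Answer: f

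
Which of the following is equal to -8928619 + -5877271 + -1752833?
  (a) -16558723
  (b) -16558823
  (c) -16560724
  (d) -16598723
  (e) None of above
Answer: a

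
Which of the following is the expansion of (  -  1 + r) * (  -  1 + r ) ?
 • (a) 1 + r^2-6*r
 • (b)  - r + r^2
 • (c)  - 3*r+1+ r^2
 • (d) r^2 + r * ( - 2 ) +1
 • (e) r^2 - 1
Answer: d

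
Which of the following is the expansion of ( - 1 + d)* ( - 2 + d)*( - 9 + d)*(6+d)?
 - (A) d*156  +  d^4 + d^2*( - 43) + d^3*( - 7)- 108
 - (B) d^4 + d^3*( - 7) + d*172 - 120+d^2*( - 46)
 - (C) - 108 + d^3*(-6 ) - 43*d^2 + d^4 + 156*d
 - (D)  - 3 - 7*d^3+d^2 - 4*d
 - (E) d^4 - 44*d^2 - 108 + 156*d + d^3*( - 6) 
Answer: C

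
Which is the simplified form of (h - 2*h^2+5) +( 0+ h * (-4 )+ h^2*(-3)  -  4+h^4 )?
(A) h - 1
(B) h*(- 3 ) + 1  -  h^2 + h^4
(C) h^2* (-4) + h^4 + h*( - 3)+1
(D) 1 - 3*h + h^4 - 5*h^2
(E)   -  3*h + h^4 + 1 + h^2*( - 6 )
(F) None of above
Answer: D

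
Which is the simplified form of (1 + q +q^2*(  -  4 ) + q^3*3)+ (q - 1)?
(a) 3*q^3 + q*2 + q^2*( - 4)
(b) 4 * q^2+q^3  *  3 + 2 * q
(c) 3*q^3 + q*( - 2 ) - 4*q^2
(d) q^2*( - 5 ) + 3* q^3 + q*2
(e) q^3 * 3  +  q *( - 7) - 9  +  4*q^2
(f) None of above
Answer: a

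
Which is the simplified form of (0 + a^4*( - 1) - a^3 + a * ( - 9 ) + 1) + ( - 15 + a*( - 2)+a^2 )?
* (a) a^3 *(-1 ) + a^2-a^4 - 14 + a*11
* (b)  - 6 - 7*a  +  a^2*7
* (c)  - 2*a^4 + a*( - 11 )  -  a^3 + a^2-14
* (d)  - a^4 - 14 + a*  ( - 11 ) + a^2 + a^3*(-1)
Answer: d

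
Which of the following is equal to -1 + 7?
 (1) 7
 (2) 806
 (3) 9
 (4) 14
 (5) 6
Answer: 5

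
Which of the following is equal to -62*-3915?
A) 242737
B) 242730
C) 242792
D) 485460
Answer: B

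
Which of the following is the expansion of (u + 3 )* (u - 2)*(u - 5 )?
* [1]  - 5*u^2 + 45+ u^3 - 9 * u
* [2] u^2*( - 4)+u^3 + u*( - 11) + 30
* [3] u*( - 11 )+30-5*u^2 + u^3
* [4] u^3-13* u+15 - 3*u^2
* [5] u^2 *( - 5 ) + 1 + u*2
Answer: 2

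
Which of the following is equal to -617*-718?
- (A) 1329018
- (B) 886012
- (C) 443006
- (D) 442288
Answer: C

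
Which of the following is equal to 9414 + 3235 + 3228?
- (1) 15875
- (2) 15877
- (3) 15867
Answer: 2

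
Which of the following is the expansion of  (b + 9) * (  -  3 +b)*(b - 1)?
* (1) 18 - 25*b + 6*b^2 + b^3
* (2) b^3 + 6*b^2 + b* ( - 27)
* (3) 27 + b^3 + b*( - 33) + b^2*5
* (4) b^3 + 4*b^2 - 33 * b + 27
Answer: 3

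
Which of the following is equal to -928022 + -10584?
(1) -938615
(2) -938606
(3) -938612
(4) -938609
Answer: 2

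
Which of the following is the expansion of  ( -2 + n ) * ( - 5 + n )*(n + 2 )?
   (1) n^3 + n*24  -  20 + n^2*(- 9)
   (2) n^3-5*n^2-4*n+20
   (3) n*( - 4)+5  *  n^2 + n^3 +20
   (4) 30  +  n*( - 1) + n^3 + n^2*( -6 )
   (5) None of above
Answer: 2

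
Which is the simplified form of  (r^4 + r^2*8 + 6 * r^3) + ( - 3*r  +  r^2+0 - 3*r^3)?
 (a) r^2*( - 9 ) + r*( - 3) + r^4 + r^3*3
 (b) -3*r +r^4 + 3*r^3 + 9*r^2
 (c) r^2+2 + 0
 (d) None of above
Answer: b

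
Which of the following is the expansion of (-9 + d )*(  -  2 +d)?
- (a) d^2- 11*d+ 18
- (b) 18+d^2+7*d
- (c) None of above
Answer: a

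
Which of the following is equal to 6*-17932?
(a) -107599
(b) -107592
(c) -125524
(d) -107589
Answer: b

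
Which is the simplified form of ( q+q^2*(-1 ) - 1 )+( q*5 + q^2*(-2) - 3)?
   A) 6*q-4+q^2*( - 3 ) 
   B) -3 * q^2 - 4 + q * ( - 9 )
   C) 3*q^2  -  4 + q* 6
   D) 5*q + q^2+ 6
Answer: A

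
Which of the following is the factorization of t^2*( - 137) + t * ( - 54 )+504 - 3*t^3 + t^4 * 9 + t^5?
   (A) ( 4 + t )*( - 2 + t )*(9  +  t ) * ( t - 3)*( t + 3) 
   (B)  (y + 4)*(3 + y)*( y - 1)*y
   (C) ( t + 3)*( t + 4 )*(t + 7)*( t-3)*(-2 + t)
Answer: C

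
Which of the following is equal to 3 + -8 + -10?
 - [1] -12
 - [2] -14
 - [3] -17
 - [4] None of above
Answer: 4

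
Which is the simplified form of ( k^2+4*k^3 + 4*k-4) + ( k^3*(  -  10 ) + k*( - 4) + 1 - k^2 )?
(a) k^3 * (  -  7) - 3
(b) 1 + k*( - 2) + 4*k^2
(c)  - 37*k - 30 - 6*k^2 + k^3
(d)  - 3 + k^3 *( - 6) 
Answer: d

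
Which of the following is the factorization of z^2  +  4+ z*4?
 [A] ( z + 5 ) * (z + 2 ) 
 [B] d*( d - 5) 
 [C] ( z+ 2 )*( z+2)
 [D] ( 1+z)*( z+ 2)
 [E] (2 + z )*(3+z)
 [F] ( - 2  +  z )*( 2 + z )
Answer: C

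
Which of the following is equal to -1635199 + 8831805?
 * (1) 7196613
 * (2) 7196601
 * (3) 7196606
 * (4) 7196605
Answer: 3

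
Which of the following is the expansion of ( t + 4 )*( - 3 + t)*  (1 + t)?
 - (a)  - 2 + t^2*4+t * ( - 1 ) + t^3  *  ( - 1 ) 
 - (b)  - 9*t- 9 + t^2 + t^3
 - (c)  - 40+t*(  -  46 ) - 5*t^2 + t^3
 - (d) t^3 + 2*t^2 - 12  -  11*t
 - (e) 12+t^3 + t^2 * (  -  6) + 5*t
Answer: d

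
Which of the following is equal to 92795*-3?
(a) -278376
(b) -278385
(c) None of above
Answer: b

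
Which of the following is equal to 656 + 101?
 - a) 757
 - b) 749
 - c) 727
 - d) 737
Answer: a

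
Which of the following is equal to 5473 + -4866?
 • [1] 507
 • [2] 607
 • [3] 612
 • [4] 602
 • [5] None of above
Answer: 2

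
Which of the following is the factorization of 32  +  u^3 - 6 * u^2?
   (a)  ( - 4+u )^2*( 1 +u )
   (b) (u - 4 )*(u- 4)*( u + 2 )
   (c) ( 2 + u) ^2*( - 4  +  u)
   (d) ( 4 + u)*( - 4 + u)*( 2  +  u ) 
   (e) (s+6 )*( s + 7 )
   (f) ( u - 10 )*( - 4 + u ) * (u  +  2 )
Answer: b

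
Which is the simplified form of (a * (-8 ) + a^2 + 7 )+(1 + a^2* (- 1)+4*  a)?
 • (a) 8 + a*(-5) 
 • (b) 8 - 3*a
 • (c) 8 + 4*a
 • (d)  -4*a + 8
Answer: d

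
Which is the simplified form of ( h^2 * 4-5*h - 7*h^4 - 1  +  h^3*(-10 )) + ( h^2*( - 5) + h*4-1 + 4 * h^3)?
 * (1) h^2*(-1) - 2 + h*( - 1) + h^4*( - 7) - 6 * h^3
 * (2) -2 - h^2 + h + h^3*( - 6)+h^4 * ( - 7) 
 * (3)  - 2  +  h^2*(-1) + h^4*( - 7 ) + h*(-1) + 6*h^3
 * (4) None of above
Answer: 1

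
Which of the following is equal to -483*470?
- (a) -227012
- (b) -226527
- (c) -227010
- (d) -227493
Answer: c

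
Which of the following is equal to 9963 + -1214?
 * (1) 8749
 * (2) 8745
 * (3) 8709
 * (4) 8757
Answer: 1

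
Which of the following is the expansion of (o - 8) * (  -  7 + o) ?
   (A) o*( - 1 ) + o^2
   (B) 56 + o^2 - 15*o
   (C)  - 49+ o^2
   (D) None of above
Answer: B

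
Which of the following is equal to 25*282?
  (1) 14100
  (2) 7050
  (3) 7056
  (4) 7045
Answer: 2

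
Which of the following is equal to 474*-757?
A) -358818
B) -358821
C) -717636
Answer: A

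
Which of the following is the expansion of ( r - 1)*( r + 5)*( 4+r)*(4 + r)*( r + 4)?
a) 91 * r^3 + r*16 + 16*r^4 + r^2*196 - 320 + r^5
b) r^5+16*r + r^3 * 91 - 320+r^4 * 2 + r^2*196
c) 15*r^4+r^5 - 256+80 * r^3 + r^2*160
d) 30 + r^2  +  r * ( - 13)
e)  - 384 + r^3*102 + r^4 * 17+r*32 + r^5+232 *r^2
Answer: a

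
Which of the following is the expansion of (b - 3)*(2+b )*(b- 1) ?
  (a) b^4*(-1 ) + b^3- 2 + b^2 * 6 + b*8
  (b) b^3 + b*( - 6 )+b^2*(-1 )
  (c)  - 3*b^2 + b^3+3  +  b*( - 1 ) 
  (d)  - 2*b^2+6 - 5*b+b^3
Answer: d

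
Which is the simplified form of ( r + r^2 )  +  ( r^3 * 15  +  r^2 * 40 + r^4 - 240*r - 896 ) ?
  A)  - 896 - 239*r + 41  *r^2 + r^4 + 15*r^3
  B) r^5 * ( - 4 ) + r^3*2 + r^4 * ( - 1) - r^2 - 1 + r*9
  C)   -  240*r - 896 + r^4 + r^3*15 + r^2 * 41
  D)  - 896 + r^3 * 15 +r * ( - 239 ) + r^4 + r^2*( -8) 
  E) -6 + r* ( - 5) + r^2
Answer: A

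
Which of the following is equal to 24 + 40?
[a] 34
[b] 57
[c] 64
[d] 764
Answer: c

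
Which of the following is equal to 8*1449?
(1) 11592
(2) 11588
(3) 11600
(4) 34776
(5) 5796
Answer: 1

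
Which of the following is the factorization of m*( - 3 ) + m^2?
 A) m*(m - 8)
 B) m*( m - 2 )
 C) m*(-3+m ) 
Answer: C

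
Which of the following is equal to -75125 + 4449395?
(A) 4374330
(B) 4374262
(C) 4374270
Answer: C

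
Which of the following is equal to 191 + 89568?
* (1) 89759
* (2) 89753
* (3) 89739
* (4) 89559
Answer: 1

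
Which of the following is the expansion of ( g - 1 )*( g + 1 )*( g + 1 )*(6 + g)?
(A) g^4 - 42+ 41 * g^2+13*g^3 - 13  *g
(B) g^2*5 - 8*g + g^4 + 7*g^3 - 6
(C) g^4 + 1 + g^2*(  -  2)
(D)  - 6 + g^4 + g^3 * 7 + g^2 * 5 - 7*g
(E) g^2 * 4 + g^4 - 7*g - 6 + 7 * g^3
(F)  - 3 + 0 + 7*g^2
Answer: D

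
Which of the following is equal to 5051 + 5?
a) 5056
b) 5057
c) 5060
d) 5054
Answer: a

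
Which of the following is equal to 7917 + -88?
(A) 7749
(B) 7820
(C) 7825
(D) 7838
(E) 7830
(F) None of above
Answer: F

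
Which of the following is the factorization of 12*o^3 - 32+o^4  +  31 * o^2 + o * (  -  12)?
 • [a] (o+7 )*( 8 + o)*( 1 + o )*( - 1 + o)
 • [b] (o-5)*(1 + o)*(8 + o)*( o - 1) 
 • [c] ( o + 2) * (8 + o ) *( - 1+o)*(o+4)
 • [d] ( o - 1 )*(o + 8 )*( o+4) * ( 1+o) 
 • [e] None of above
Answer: d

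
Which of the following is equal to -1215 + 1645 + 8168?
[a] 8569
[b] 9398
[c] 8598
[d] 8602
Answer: c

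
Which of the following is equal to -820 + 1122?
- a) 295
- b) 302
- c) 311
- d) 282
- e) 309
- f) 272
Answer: b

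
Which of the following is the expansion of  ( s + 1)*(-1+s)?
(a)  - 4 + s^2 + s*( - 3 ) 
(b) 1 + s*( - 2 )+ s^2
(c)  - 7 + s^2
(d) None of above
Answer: d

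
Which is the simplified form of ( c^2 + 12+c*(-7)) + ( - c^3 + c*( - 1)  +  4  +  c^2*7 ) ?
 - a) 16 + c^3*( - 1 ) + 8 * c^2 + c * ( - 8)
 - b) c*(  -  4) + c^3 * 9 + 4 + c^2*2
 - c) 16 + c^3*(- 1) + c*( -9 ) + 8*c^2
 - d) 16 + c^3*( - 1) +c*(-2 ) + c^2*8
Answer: a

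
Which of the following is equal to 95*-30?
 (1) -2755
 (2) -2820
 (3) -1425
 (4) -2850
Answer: 4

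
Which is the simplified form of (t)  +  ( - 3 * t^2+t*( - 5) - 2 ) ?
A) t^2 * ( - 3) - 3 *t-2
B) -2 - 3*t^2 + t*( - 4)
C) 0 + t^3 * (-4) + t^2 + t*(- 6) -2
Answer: B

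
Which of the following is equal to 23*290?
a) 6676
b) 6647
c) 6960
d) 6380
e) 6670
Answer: e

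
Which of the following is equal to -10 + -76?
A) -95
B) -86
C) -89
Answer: B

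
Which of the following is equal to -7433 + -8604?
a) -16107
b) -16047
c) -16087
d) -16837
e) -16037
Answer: e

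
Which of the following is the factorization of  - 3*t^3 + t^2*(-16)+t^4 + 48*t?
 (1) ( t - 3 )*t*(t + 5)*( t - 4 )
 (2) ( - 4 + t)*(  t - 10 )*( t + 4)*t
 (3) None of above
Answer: 3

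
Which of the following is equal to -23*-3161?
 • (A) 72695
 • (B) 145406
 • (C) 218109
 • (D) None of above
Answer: D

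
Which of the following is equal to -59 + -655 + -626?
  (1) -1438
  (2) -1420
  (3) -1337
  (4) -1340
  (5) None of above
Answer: 4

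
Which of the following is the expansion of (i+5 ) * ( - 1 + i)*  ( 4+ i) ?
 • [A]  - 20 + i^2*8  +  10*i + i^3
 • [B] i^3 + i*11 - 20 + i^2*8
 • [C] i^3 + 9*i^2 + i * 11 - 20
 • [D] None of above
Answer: B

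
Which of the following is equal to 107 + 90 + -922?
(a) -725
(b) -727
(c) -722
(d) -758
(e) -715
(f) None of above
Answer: a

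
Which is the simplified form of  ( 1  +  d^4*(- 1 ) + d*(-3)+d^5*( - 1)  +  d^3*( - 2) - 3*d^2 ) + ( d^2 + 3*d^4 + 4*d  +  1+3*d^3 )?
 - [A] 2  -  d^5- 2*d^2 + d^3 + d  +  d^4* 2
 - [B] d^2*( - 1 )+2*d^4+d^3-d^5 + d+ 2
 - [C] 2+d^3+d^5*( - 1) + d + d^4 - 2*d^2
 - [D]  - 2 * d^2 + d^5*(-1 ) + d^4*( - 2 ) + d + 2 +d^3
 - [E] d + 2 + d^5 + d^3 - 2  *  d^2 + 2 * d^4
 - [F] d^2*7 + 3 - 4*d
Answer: A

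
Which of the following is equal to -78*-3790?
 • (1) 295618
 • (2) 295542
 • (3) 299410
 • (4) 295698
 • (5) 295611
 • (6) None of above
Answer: 6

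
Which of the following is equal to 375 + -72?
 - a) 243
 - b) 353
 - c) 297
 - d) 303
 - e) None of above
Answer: d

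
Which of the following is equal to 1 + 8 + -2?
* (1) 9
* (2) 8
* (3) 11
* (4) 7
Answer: 4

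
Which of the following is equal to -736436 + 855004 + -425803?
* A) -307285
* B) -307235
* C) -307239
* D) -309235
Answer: B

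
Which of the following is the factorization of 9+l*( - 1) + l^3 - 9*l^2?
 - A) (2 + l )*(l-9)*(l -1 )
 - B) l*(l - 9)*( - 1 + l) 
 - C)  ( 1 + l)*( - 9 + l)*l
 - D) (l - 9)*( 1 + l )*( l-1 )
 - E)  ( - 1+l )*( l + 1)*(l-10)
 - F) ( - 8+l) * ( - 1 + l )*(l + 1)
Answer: D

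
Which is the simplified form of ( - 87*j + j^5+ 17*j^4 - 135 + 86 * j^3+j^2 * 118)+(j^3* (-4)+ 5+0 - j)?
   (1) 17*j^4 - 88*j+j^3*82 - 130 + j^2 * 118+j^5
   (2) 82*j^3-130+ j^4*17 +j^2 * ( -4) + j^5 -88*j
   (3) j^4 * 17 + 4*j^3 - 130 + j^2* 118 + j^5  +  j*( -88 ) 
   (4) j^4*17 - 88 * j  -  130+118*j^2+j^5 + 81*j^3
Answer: 1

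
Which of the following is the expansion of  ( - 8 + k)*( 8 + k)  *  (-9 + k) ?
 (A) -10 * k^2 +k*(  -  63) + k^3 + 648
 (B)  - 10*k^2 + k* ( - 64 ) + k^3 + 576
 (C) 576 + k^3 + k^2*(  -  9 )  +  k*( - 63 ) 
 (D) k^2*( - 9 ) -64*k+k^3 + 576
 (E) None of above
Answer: D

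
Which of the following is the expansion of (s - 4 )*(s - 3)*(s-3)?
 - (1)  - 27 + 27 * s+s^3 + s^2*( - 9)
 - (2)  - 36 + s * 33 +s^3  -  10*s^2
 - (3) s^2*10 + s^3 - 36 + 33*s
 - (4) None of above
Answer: 2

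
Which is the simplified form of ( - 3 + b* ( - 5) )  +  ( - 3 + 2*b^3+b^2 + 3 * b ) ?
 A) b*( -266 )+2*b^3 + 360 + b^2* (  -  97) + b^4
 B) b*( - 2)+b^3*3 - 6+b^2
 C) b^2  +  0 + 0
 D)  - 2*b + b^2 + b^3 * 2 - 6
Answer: D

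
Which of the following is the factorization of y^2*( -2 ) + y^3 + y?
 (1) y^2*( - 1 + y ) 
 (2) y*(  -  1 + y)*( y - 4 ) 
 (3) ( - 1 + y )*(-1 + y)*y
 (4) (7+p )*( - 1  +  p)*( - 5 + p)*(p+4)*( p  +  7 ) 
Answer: 3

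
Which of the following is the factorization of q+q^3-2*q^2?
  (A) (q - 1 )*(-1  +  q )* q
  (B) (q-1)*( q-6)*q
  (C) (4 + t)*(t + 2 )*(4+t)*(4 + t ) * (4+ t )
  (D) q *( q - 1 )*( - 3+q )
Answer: A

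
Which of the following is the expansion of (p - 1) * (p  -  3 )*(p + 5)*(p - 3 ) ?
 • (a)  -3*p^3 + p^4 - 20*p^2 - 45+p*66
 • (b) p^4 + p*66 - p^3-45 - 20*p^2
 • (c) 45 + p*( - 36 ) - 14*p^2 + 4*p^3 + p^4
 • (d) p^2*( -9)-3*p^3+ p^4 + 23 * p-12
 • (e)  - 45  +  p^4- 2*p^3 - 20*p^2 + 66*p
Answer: e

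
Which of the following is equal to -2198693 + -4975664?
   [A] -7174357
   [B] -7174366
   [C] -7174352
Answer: A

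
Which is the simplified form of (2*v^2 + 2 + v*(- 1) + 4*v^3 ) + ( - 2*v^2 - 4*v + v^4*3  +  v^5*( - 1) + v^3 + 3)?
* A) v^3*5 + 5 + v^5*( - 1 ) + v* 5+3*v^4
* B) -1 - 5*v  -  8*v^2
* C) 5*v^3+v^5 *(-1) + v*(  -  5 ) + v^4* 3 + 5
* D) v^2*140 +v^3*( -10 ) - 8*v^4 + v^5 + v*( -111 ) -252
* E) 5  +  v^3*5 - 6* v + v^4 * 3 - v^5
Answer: C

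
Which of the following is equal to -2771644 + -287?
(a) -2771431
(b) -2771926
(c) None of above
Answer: c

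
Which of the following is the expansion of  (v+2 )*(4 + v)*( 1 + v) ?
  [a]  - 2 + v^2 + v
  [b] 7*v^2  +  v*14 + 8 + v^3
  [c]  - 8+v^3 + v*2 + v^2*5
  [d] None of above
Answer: b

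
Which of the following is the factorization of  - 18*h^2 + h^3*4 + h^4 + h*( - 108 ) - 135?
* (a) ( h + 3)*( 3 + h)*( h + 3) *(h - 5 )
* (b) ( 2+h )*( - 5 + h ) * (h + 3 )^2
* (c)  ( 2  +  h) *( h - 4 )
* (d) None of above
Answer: a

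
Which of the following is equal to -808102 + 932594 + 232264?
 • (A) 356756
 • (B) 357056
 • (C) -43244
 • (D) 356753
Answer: A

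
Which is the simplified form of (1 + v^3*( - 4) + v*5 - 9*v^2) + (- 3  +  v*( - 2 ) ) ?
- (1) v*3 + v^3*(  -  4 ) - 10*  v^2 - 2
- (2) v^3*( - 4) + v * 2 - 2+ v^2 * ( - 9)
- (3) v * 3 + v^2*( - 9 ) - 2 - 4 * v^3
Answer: 3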